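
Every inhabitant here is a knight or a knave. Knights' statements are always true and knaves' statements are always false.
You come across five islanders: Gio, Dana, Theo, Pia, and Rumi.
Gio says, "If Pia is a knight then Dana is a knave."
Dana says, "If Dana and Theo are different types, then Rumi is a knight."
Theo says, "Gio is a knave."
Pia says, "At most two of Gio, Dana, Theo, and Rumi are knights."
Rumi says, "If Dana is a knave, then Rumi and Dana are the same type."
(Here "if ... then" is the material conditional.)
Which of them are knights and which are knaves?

Gio is a knight, Dana is a knight, Theo is a knave, Pia is a knave, and Rumi is a knight.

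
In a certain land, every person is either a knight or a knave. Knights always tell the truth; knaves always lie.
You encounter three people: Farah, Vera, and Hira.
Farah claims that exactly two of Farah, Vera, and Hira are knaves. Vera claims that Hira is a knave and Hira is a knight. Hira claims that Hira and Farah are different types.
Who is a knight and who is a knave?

Farah is a knave, Vera is a knave, and Hira is a knave.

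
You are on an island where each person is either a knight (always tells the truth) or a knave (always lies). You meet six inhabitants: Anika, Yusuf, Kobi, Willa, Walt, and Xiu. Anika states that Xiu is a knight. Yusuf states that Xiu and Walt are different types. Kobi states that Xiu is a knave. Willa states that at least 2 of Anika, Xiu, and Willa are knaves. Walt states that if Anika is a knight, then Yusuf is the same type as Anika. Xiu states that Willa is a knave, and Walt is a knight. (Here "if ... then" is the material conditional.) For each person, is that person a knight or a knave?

Knights: Yusuf, Kobi, Willa, and Walt. Knaves: Anika and Xiu.

Since Anika is a knave, "Xiu is a knight" needs to be false, which holds.
Yusuf is a knight, and the claim "Xiu and Walt are different types" is indeed true.
Kobi is a knight, so "Xiu is a knave" must be true — and it is.
As a knight, Willa's statement "at least 2 of Anika, Xiu, and Willa are knaves" should be true; it is.
Walt is a knight, and the claim "if Anika is a knight, then Yusuf is the same type as Anika" is indeed true.
Xiu is a knave, and the claim "Willa is a knave, and Walt is a knight" is indeed false.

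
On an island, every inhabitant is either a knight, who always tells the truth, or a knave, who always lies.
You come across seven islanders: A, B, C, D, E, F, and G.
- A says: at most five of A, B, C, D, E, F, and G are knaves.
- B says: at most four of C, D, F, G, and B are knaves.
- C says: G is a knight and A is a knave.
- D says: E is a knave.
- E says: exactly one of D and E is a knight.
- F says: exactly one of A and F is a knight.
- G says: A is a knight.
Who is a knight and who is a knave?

Since A is a knave, "at most five of A, B, C, D, E, F, and G are knaves" needs to be false, which holds.
B is a knave, and the claim "at most four of C, D, F, G, and B are knaves" is indeed false.
C (knave): "G is a knight and A is a knave" — false. ✓
Since D is a knave, "E is a knave" needs to be false, which holds.
E is a knight, so "exactly one of D and E is a knight" must be True — and it is.
F is a knave, and the claim "exactly one of A and F is a knight" is indeed false.
As a knave, G's statement "A is a knight" should be false; it is.

Knights: E. Knaves: A, B, C, D, F, and G.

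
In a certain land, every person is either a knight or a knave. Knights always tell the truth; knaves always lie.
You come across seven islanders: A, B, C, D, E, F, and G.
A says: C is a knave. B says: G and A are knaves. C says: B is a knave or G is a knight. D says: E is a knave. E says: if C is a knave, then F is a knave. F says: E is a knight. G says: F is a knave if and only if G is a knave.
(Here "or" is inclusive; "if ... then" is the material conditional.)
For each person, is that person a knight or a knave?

A is a knave, B is a knave, C is a knight, D is a knave, E is a knight, F is a knight, and G is a knight.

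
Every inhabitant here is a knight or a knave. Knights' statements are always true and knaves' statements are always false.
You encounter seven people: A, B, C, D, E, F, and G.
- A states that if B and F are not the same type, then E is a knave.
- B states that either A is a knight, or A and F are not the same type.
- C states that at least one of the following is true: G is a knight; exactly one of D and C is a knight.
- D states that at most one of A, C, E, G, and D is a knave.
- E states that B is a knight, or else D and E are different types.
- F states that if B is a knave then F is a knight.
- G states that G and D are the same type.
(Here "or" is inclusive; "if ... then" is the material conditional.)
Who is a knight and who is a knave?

Since A is a knight, "if B and F are not the same type, then E is a knave" needs to be True, which holds.
As a knight, B's statement "either A is a knight, or A and F are not the same type" should be True; it is.
C is a knight; "at least one of the following is true: G is a knight; exactly one of D and C is a knight" is True, as required.
D (knight): "at most one of A, C, E, G, and D is a knave" — True. ✓
E is a knight, so "B is a knight, or else D and E are different types" must be True — and it is.
F (knight): "if B is a knave then F is a knight" — True. ✓
G is a knight; "G and D are the same type" is True, as required.

A is a knight, B is a knight, C is a knight, D is a knight, E is a knight, F is a knight, and G is a knight.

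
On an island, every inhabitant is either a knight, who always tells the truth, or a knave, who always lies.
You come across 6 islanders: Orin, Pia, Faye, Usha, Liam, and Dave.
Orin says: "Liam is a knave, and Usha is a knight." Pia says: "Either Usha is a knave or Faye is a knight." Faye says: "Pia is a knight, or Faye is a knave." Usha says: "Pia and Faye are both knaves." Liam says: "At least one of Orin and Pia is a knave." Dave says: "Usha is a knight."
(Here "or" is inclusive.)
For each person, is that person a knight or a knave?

Knights: Pia, Faye, and Liam. Knaves: Orin, Usha, and Dave.

Orin is a knave; "Liam is a knave, and Usha is a knight" is false, as required.
Pia is a knight, and the claim "either Usha is a knave or Faye is a knight" is indeed True.
As a knight, Faye's statement "Pia is a knight, or Faye is a knave" should be True; it is.
Usha is a knave, and the claim "Pia and Faye are both knaves" is indeed false.
Liam is a knight, and the claim "at least one of Orin and Pia is a knave" is indeed True.
Dave is a knave, so "Usha is a knight" must be false — and it is.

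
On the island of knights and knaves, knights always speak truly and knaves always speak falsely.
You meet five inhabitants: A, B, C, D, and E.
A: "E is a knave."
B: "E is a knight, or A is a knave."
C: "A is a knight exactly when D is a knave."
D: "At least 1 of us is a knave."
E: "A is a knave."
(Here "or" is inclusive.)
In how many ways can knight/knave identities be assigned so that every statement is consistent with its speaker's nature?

2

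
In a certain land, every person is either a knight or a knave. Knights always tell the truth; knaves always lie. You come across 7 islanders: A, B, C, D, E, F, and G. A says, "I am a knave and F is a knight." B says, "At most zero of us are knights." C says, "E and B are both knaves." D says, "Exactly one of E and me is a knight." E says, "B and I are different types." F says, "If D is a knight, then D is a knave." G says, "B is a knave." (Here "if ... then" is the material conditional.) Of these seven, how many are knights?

3

The unique consistent assignment is A=knave, B=knave, C=knight, D=knight, E=knave, F=knave, G=knight.
That has 3 knights.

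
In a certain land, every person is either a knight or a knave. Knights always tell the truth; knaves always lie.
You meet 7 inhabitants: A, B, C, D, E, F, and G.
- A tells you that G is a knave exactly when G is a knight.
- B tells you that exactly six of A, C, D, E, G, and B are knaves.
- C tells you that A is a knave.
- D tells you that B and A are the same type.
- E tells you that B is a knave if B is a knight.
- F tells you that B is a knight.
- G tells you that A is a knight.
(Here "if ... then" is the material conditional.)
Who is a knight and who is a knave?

A is a knave, B is a knave, C is a knight, D is a knight, E is a knight, F is a knave, and G is a knave.

As a knave, A's statement "G is a knave exactly when G is a knight" should be false; it is.
B is a knave; "exactly six of A, C, D, E, G, and B are knaves" is false, as required.
C is a knight, so "A is a knave" must be true — and it is.
D (knight): "B and A are the same type" — true. ✓
E is a knight, so "B is a knave if B is a knight" must be true — and it is.
As a knave, F's statement "B is a knight" should be false; it is.
G (knave): "A is a knight" — false. ✓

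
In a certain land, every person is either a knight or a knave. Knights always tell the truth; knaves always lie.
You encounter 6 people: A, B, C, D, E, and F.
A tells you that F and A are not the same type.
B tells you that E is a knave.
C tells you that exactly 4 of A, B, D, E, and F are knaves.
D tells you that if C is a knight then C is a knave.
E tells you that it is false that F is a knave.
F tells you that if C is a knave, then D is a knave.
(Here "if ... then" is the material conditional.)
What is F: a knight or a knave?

F is a knave.

Consistent assignments: {A=knight, B=knight, C=knave, D=knight, E=knave, F=knave}; {A=knave, B=knight, C=knave, D=knight, E=knave, F=knave}
In every consistent assignment, F is a knave.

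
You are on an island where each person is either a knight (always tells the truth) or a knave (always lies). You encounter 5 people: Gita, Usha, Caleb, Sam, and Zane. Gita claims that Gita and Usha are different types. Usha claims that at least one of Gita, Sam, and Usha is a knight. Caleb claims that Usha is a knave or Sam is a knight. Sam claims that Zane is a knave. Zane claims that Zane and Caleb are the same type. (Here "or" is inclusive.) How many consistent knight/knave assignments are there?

1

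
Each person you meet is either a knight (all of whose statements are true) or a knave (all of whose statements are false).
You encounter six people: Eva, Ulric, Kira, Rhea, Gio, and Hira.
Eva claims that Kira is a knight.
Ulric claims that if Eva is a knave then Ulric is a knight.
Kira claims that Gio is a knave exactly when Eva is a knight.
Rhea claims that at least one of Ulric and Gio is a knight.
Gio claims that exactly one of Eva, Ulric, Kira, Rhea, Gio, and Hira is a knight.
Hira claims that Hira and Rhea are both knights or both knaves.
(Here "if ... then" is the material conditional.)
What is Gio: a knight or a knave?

Gio is a knave.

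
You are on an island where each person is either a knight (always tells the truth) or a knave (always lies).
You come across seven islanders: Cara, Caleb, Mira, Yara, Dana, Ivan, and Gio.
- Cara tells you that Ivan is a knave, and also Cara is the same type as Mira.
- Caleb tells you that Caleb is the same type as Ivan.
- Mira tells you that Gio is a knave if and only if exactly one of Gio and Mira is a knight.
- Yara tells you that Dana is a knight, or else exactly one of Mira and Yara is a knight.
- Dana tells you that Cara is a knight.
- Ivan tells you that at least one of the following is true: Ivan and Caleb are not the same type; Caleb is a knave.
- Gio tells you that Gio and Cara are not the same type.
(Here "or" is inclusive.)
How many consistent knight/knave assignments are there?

4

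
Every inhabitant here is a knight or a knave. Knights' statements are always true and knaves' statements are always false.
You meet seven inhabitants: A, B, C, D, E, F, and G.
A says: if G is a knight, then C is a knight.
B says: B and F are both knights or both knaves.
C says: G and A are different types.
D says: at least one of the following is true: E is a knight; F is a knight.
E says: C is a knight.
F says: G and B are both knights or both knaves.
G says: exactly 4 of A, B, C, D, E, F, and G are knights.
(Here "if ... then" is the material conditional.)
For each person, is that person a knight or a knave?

A is a knight, B is a knave, C is a knight, D is a knight, E is a knight, F is a knight, and G is a knave.

A is a knight; "if G is a knight, then C is a knight" is True, as required.
B (knave): "B and F are both knights or both knaves" — False. ✓
Since C is a knight, "G and A are different types" needs to be True, which holds.
D is a knight; "at least one of the following is true: E is a knight; F is a knight" is True, as required.
Since E is a knight, "C is a knight" needs to be True, which holds.
F is a knight, so "G and B are both knights or both knaves" must be True — and it is.
G is a knave, so "exactly 4 of A, B, C, D, E, F, and G are knights" must be False — and it is.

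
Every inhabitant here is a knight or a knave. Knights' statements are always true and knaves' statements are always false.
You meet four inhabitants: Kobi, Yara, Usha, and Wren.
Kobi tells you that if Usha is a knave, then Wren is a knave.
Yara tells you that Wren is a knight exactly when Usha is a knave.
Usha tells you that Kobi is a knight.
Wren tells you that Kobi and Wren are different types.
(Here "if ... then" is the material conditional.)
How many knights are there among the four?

2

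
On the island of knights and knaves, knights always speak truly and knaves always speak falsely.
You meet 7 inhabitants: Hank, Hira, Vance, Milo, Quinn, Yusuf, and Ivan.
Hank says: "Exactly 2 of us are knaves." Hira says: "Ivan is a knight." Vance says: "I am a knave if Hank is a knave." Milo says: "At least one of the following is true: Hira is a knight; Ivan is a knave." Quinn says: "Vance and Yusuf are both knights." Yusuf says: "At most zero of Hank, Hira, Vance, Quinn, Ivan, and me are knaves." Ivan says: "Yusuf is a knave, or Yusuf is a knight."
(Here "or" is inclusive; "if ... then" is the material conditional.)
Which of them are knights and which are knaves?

Hank is a knight, Hira is a knight, Vance is a knight, Milo is a knight, Quinn is a knave, Yusuf is a knave, and Ivan is a knight.

Hank is a knight, and the claim "exactly 2 of us are knaves" is indeed true.
Hira is a knight; "Ivan is a knight" is true, as required.
Since Vance is a knight, "I am a knave if Hank is a knave" needs to be true, which holds.
Milo (knight): "at least one of the following is true: Hira is a knight; Ivan is a knave" — true. ✓
Quinn is a knave; "Vance and Yusuf are both knights" is false, as required.
Since Yusuf is a knave, "at most zero of Hank, Hira, Vance, Quinn, Ivan, and me are knaves" needs to be false, which holds.
Ivan is a knight, and the claim "Yusuf is a knave, or Yusuf is a knight" is indeed true.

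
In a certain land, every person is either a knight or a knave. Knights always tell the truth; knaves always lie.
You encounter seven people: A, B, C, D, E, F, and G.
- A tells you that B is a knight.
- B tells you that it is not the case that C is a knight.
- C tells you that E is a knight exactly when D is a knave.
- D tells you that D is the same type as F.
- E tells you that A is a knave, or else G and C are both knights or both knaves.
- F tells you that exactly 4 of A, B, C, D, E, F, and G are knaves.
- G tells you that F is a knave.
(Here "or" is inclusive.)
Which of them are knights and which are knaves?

A is a knave, B is a knave, C is a knight, D is a knave, E is a knight, F is a knight, and G is a knave.

Since A is a knave, "B is a knight" needs to be False, which holds.
B is a knave, and the claim "it is not the case that C is a knight" is indeed False.
Since C is a knight, "E is a knight exactly when D is a knave" needs to be true, which holds.
Since D is a knave, "D is the same type as F" needs to be False, which holds.
E is a knight; "A is a knave, or else G and C are both knights or both knaves" is true, as required.
Since F is a knight, "exactly 4 of A, B, C, D, E, F, and G are knaves" needs to be true, which holds.
G is a knave, and the claim "F is a knave" is indeed False.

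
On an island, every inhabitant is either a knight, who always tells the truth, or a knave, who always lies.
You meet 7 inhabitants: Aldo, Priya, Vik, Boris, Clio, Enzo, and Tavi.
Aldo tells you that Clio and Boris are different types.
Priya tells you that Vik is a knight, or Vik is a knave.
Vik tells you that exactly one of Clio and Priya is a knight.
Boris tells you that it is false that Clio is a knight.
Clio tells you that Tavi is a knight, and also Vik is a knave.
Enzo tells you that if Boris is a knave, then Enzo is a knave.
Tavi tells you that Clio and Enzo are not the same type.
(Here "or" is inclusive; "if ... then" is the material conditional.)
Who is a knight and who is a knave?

Knights: Aldo, Priya, Vik, Boris, Enzo, and Tavi. Knaves: Clio.

As a knight, Aldo's statement "Clio and Boris are different types" should be true; it is.
Priya is a knight, and the claim "Vik is a knight, or Vik is a knave" is indeed true.
Since Vik is a knight, "exactly one of Clio and Priya is a knight" needs to be true, which holds.
Boris is a knight, so "it is false that Clio is a knight" must be true — and it is.
Clio is a knave; "Tavi is a knight, and also Vik is a knave" is False, as required.
As a knight, Enzo's statement "if Boris is a knave, then Enzo is a knave" should be true; it is.
Tavi is a knight, so "Clio and Enzo are not the same type" must be true — and it is.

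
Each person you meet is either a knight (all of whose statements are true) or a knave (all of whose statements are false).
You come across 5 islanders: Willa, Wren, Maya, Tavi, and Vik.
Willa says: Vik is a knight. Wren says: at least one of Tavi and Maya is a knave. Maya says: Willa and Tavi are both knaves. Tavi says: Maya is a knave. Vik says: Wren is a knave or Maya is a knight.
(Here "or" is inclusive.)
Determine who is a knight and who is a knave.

Knights: Wren and Tavi. Knaves: Willa, Maya, and Vik.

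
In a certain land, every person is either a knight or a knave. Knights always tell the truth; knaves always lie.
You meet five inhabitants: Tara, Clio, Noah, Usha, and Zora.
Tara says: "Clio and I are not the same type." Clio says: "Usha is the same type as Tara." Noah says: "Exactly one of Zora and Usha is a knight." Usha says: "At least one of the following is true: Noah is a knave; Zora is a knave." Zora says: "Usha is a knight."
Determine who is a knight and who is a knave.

Knights: Usha and Zora. Knaves: Tara, Clio, and Noah.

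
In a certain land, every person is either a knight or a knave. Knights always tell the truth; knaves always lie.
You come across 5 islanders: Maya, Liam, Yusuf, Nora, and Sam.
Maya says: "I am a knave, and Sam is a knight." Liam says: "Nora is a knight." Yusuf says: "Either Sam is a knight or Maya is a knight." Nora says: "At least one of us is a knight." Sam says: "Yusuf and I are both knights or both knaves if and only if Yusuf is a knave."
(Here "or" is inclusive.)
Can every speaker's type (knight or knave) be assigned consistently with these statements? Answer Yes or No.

Checking all 32 assignments, each has at least one speaker whose statement's truth value contradicts their type.

No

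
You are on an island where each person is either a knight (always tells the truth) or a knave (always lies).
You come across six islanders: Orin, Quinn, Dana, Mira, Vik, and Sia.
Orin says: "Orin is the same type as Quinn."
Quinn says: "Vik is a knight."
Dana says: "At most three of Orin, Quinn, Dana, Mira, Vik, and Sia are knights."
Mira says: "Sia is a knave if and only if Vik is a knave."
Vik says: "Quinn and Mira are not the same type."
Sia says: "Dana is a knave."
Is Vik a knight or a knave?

Vik is a knight.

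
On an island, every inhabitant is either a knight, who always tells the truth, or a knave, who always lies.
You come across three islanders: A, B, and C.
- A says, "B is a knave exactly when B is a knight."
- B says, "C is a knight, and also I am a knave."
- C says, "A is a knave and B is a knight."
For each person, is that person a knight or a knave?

Knights: none. Knaves: A, B, and C.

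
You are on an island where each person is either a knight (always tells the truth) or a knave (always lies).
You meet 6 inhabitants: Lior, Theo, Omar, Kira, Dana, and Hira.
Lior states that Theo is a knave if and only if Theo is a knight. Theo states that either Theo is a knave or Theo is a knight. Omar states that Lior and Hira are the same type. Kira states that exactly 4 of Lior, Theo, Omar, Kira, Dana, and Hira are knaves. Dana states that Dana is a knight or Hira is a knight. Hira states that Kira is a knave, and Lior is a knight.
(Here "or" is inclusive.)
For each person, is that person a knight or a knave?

Lior is a knave, Theo is a knight, Omar is a knight, Kira is a knave, Dana is a knight, and Hira is a knave.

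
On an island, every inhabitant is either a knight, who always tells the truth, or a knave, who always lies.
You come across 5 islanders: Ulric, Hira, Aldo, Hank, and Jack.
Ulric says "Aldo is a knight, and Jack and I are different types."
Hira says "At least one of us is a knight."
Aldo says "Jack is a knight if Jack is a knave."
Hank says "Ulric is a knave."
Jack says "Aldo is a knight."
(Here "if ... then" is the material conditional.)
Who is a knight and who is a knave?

Ulric is a knave, Hira is a knight, Aldo is a knave, Hank is a knight, and Jack is a knave.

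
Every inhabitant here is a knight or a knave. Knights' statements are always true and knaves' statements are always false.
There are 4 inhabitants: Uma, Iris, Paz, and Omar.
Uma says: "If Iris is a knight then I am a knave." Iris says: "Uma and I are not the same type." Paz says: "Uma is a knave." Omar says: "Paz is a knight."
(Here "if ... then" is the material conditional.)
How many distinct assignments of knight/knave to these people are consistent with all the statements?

0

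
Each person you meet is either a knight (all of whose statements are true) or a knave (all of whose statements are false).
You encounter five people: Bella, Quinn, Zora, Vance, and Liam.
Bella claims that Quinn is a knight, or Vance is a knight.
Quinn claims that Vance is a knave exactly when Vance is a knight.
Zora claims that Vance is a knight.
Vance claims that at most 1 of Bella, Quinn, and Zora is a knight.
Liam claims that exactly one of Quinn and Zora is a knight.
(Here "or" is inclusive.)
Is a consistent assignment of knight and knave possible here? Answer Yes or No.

No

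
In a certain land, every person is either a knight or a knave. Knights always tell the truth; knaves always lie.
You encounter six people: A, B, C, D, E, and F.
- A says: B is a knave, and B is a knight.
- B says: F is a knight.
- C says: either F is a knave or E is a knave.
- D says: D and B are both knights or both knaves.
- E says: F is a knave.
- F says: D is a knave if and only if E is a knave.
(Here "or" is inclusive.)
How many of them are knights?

3

The unique consistent assignment is A=knave, B=knight, C=knight, D=knave, E=knave, F=knight.
That has 3 knights.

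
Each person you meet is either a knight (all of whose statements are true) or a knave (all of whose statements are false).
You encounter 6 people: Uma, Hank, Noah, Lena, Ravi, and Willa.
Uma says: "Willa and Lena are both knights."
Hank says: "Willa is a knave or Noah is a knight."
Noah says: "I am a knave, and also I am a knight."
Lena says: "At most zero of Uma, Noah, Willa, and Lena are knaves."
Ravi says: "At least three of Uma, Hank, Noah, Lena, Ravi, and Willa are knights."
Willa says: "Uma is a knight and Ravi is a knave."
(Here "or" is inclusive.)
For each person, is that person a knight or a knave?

Uma is a knave, Hank is a knight, Noah is a knave, Lena is a knave, Ravi is a knave, and Willa is a knave.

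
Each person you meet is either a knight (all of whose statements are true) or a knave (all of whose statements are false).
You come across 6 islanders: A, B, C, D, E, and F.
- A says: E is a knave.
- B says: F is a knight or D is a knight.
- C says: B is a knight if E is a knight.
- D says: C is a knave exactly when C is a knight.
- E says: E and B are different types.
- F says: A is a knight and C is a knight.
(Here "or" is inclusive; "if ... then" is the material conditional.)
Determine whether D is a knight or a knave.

Consistent assignments: {A=knave, B=knave, C=knave, D=knave, E=knight, F=knave}
In every consistent assignment, D is a knave.

D is a knave.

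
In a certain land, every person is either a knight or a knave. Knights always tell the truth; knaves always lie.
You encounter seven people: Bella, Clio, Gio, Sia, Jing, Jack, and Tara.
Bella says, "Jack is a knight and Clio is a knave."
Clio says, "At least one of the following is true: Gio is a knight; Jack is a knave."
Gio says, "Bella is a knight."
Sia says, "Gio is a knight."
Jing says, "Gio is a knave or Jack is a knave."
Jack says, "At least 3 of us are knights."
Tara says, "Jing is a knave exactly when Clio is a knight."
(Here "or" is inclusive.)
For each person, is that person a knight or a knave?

Knights: Clio and Jing. Knaves: Bella, Gio, Sia, Jack, and Tara.

Bella is a knave, so "Jack is a knight and Clio is a knave" must be false — and it is.
Clio is a knight; "at least one of the following is true: Gio is a knight; Jack is a knave" is true, as required.
Gio is a knave, and the claim "Bella is a knight" is indeed false.
Sia is a knave, so "Gio is a knight" must be false — and it is.
Since Jing is a knight, "Gio is a knave or Jack is a knave" needs to be true, which holds.
Jack is a knave; "at least 3 of us are knights" is false, as required.
Since Tara is a knave, "Jing is a knave exactly when Clio is a knight" needs to be false, which holds.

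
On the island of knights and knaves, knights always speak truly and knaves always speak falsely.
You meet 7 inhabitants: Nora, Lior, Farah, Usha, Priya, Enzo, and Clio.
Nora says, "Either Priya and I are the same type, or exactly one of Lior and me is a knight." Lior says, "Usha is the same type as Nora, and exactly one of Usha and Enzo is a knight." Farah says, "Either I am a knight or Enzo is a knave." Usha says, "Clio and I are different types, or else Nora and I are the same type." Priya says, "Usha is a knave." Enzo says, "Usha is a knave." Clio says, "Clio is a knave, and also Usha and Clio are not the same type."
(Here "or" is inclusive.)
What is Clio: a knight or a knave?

Clio is a knave.

Consistent assignments: {Nora=knight, Lior=knave, Farah=knight, Usha=knave, Priya=knight, Enzo=knight, Clio=knave}; {Nora=knight, Lior=knave, Farah=knave, Usha=knave, Priya=knight, Enzo=knight, Clio=knave}
In every consistent assignment, Clio is a knave.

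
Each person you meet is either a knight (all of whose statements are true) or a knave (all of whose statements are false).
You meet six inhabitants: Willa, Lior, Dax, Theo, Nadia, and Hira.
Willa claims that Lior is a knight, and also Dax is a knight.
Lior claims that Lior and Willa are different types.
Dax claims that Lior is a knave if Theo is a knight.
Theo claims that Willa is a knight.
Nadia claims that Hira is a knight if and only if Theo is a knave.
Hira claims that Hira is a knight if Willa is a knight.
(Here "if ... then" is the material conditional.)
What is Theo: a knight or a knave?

Theo is a knave.

Consistent assignments: {Willa=knave, Lior=knave, Dax=knight, Theo=knave, Nadia=knight, Hira=knight}
In every consistent assignment, Theo is a knave.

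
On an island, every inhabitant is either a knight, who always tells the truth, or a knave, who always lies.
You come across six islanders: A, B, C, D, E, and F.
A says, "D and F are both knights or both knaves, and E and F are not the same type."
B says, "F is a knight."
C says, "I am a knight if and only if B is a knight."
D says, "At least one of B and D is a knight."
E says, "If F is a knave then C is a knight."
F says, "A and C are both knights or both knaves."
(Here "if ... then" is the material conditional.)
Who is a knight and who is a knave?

A is a knave, B is a knight, C is a knave, D is a knight, E is a knight, and F is a knight.

A (knave): "D and F are both knights or both knaves, and E and F are not the same type" — false. ✓
B is a knight, and the claim "F is a knight" is indeed True.
C (knave): "I am a knight if and only if B is a knight" — false. ✓
D (knight): "at least one of B and D is a knight" — True. ✓
E is a knight, and the claim "if F is a knave then C is a knight" is indeed True.
F (knight): "A and C are both knights or both knaves" — True. ✓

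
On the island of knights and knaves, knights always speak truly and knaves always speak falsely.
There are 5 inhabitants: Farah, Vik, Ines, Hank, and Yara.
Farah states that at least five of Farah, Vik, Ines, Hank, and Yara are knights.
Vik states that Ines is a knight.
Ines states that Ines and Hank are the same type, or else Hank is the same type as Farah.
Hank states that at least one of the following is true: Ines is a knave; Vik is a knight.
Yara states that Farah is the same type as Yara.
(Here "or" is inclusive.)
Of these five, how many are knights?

5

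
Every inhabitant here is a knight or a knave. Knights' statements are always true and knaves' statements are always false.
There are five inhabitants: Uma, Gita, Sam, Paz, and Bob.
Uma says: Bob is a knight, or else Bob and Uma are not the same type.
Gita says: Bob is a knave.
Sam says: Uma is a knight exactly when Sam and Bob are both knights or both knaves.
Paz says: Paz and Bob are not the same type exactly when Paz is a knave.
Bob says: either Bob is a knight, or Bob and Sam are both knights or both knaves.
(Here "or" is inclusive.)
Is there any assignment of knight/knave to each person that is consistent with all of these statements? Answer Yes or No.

One consistent assignment: Uma=knight, Gita=knave, Sam=knight, Paz=knight, Bob=knight.

Yes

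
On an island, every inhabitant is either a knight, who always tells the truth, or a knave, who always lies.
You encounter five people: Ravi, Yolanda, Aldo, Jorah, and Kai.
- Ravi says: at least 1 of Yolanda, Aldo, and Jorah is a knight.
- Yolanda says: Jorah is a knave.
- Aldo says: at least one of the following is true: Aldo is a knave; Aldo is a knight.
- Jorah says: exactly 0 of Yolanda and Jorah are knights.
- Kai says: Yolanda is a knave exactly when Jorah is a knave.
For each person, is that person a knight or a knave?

Ravi is a knight; "at least 1 of Yolanda, Aldo, and Jorah is a knight" is True, as required.
Yolanda is a knight, so "Jorah is a knave" must be True — and it is.
Since Aldo is a knight, "at least one of the following is true: Aldo is a knave; Aldo is a knight" needs to be True, which holds.
Jorah (knave): "exactly 0 of Yolanda and Jorah are knights" — false. ✓
Kai (knave): "Yolanda is a knave exactly when Jorah is a knave" — false. ✓

Ravi is a knight, Yolanda is a knight, Aldo is a knight, Jorah is a knave, and Kai is a knave.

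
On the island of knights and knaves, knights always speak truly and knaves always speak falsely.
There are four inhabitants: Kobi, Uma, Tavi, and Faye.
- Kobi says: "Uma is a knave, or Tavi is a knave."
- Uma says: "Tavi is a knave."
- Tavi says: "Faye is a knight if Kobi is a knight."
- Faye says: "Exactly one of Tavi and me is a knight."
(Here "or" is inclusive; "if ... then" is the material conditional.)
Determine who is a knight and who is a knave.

Kobi is a knight, Uma is a knight, Tavi is a knave, and Faye is a knave.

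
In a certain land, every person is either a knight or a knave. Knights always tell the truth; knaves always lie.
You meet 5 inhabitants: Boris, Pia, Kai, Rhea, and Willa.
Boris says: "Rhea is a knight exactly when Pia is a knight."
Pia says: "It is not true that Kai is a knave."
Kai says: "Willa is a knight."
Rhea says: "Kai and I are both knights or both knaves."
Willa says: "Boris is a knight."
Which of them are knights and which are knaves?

Boris is a knight, and the claim "Rhea is a knight exactly when Pia is a knight" is indeed true.
Pia is a knight; "it is not true that Kai is a knave" is true, as required.
As a knight, Kai's statement "Willa is a knight" should be true; it is.
As a knight, Rhea's statement "Kai and I are both knights or both knaves" should be true; it is.
Since Willa is a knight, "Boris is a knight" needs to be true, which holds.

Knights: Boris, Pia, Kai, Rhea, and Willa. Knaves: none.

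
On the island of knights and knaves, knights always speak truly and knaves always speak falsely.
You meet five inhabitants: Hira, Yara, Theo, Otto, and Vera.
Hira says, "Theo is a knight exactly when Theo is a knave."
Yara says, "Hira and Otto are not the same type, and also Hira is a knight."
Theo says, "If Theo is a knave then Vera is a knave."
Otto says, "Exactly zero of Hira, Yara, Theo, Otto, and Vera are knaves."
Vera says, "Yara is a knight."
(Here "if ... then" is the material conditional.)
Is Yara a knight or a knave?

Consistent assignments: {Hira=knave, Yara=knave, Theo=knight, Otto=knave, Vera=knave}
In every consistent assignment, Yara is a knave.

Yara is a knave.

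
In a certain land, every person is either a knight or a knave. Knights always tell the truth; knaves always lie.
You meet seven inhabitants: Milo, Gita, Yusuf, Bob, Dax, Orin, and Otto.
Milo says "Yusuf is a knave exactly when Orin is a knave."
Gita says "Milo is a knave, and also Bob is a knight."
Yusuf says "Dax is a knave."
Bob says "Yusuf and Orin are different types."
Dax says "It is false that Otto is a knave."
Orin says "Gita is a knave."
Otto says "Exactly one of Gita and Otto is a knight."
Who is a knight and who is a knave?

As a knight, Milo's statement "Yusuf is a knave exactly when Orin is a knave" should be True; it is.
Gita is a knave; "Milo is a knave, and also Bob is a knight" is false, as required.
As a knight, Yusuf's statement "Dax is a knave" should be True; it is.
Bob (knave): "Yusuf and Orin are different types" — false. ✓
Dax is a knave, so "it is false that Otto is a knave" must be false — and it is.
Orin is a knight, and the claim "Gita is a knave" is indeed True.
As a knave, Otto's statement "exactly one of Gita and Otto is a knight" should be false; it is.

Milo is a knight, Gita is a knave, Yusuf is a knight, Bob is a knave, Dax is a knave, Orin is a knight, and Otto is a knave.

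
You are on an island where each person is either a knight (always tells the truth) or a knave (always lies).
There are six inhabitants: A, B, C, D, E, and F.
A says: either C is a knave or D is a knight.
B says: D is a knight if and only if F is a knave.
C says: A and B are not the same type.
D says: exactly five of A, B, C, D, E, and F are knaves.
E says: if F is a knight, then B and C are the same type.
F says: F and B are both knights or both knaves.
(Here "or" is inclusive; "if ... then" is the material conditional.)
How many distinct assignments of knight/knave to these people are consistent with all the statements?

2

Consistent assignments:
  A=knight, B=knight, C=knave, D=knave, E=knave, F=knight
  A=knave, B=knight, C=knight, D=knave, E=knight, F=knight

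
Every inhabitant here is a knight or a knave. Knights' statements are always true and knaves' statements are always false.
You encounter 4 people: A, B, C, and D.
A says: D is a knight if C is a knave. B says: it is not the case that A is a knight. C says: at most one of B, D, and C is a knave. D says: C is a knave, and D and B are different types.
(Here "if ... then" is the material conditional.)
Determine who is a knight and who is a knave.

A is a knight, B is a knave, C is a knave, and D is a knight.

Suppose A is a knave. Then A's statement "D is a knight if C is a knave" would have to be false. Checking the 8 ways to assign the others, none is consistent with every speaker.
(For instance, with B=knave, C=knave, D=knight, A's claim "D is a knight if C is a knave" comes out true where it would need to be false.)
So A must be a knight, making "D is a knight if C is a knave" true. Taking A=knight, B=knave, C=knave, D=knight, each remaining statement checks out:
  B (knave): "it is not the case that A is a knight" — false. ✓
  C (knave): "at most one of B, D, and C is a knave" — false. ✓
  D (knight): "C is a knave, and D and B are different types" — true. ✓
This is the unique consistent assignment.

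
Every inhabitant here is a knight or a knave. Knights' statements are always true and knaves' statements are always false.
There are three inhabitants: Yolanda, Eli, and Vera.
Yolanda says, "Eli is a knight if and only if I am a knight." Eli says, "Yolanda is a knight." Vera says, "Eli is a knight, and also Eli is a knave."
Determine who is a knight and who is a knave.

Yolanda is a knight, so "Eli is a knight if and only if I am a knight" must be True — and it is.
As a knight, Eli's statement "Yolanda is a knight" should be True; it is.
Since Vera is a knave, "Eli is a knight, and also Eli is a knave" needs to be False, which holds.

Yolanda is a knight, Eli is a knight, and Vera is a knave.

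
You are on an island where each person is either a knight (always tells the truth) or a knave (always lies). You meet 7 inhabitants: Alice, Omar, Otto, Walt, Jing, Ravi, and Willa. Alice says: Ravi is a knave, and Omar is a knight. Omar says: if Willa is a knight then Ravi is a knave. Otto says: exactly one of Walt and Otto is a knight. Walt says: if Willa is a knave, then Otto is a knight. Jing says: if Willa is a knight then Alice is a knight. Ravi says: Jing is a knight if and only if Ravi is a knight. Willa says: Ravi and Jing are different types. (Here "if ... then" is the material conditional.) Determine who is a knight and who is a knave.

Alice is a knave, and the claim "Ravi is a knave, and Omar is a knight" is indeed False.
As a knight, Omar's statement "if Willa is a knight then Ravi is a knave" should be True; it is.
Otto is a knave, and the claim "exactly one of Walt and Otto is a knight" is indeed False.
Walt (knave): "if Willa is a knave, then Otto is a knight" — False. ✓
Jing (knight): "if Willa is a knight then Alice is a knight" — True. ✓
Ravi (knight): "Jing is a knight if and only if Ravi is a knight" — True. ✓
As a knave, Willa's statement "Ravi and Jing are different types" should be False; it is.

Alice is a knave, Omar is a knight, Otto is a knave, Walt is a knave, Jing is a knight, Ravi is a knight, and Willa is a knave.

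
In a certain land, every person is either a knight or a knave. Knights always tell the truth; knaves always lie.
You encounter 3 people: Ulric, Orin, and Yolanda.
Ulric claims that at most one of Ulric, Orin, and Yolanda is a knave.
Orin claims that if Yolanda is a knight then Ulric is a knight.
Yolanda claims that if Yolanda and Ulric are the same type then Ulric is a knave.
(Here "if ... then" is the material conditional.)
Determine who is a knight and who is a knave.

Ulric is a knave, and the claim "at most one of Ulric, Orin, and Yolanda is a knave" is indeed false.
Orin is a knave, and the claim "if Yolanda is a knight then Ulric is a knight" is indeed false.
Yolanda is a knight, and the claim "if Yolanda and Ulric are the same type then Ulric is a knave" is indeed True.

Knights: Yolanda. Knaves: Ulric and Orin.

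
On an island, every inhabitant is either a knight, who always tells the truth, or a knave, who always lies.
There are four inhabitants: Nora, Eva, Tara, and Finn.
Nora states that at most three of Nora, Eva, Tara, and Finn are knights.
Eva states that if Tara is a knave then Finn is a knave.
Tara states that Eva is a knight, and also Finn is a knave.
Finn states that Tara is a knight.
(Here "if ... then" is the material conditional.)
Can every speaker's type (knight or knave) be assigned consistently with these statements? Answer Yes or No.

No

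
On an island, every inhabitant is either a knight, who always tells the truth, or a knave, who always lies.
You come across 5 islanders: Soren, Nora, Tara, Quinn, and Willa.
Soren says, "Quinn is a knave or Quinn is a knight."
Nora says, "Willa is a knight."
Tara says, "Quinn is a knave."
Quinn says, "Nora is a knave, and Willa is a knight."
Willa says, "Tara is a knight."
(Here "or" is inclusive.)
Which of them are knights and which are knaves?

Knights: Soren, Nora, Tara, and Willa. Knaves: Quinn.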